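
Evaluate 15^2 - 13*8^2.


x^2 - d*y^2
= 15^2 - 13*8^2
= 225 - 832
= -607

-607


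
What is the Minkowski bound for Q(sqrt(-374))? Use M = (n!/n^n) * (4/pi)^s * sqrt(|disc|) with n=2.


d = -374, d mod 4 = 2, so disc(K) = 4d = -1496; |disc(K)| = 1496
Imaginary quadratic field, so n = 2, s = r2 = 1, r1 = 0
M = (n!/n^n) * (4/pi)^s * sqrt(|disc(K)|) = (2!/2^2) * (4/pi)^1 * sqrt(1496)
= 0.5 * 1.273240 * 38.678159
= 24.6233

24.6233


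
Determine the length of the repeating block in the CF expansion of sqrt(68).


Run the CF algorithm for sqrt(68).
a_0 = floor(sqrt(68)) = 8; set m_0=0, q_0=1.
Recurrence: m' = q*a - m,  q' = (d - m'^2)/q,  a' = floor((a_0 + m')/q').
  step 1: m=8, q=4, a=4
  step 2: m=8, q=1, a=16
a_2 = 2*a_0 = 16, so the period closes here.
sqrt(68) = [8; 4, 16]
Period length = 2

2


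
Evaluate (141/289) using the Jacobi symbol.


Compute (141/289) via quadratic reciprocity:
  reciprocity: (141/289) -> +(289/141)
  reduce: (7/141)
  reciprocity: (7/141) -> +(141/7)
  reduce: (1/7)
  (1/7) = 1
Product of signs = 1

1


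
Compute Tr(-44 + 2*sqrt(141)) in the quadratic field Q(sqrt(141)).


Tr(a + b*sqrt(d)) = (a + b*sqrt(d)) + (a - b*sqrt(d)) = 2a
= 2 * (-44)
= -88

-88


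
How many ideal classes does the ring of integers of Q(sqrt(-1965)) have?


K = Q(sqrt(-1965)). d mod 4 = 3, so D = disc(K) = 4d = -7860
h(K) equals the number of primitive reduced positive-definite forms (a, b, c) = a*x^2 + b*x*y + c*y^2 with b^2 - 4ac = D,
where reduced means |b| <= a <= c, with b >= 0 whenever |b| = a or a = c, and primitive means gcd(a, b, c) = 1.
Reduced forces 3a^2 <= |D| = 7860, so 1 <= a <= 51; b must have the parity of D, and c = (b^2 - D)/(4a) must be an integer >= a.
Enumerate a = 1..51, b in [-a, a]:
  a=1: (1, 0, 1965)  [1]
  a=2: (2, 2, 983)  [1]
  a=3: (3, 0, 655)  [1]
  a=4: none
  a=5: (5, 0, 393)  [1]
  a=6: (6, 6, 329)  [1]
  a=7: (7, -6, 282), (7, 6, 282)  [2]
  a=8..9: none
  a=10: (10, 10, 199)  [1]
  a=11: (11, -4, 179), (11, 4, 179)  [2]
  a=12..13: none
  a=14: (14, -6, 141), (14, 6, 141)  [2]
  a=15: (15, 0, 131)  [1]
  a=16..18: none
  a=19: (19, -14, 106), (19, 14, 106)  [2]
  a=20: none
  a=21: (21, -6, 94), (21, 6, 94)  [2]
  a=22: (22, -18, 93), (22, 18, 93)  [2]
  a=23: (23, -12, 87), (23, 12, 87)  [2]
  a=24..28: none
  a=29: (29, -12, 69), (29, 12, 69)  [2]
  a=30: (30, 30, 73)  [1]
  a=31: (31, -18, 66), (31, 18, 66)  [2]
  a=32: none
  a=33: (33, -18, 62), (33, 18, 62)  [2]
  a=34: none
  a=35: (35, -20, 59), (35, 20, 59)  [2]
  a=36: none
  a=37: (37, -24, 57), (37, 24, 57)  [2]
  a=38: (38, -14, 53), (38, 14, 53)  [2]
  a=39..41: none
  a=42: (42, -6, 47), (42, 6, 47)  [2]
  a=43: (43, -40, 55), (43, 40, 55)  [2]
  a=44..45: none
  a=46: (46, -34, 49), (46, 34, 49)  [2]
  a=47..51: none
Total reduced forms: 1 + 1 + 1 + 1 + 1 + 2 + 1 + 2 + 2 + 1 + 2 + 2 + 2 + 2 + 2 + 1 + 2 + 2 + 2 + 2 + 2 + 2 + 2 + 2 = 40
h = 40

40


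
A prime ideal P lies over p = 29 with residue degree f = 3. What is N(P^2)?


N(P^a) = p^(a*f)
= 29^(2*3)
= 29^6
= 594823321

594823321


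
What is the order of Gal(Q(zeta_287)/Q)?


|Gal(Q(zeta_287)/Q)| = phi(287)
= 240

240


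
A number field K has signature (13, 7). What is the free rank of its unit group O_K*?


By Dirichlet's unit theorem:
rank = r1 + r2 - 1
= 13 + 7 - 1
= 19

19


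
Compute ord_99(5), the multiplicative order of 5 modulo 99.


We want ord_99(5), the smallest k >= 1 with 5^k = 1 mod 99.
n = 99 = 3^2 * 11, phi(99) = 60; the order divides phi(n).
Divisors of 60: 1, 2, 3, 4, 5, 6, 10, 12, 15, 20, 30, 60
Repeated squaring mod 99: 5^1 = 5, 5^2 = 25, 5^4 = 31, 5^8 = 70, 5^16 = 49, 5^32 = 25
Test divisors in increasing order:
  k=1: 5^1 = 5 mod 99
  k=2: 5^2 = 25 mod 99
  k=3: 5^3 = 25 * 5 = 26 mod 99
  k=4: 5^4 = 31 mod 99
  k=5: 5^5 = 31 * 5 = 56 mod 99
  k=6: 5^6 = 31 * 25 = 82 mod 99
  k=10: 5^10 = 70 * 25 = 67 mod 99
  k=12: 5^12 = 70 * 31 = 91 mod 99
  k=15: 5^15 = 70 * 31 * 25 * 5 = 89 mod 99
  k=20: 5^20 = 49 * 31 = 34 mod 99
  k=30: 5^30 = 49 * 70 * 31 * 25 = 1 mod 99  <- first divisor giving 1
Order = 30

30


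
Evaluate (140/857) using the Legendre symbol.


p = 857 is prime, so compute (140/857) with the reciprocity algorithm (Jacobi-symbol steps: pull out 2s via (2/n), flip via reciprocity, reduce):
  pull out 2: (2/857) = +1  (since 857 mod 8 = 1)
  pull out 2: (2/857) = +1  (since 857 mod 8 = 1)
  reciprocity: (35/857) -> +(857/35)
  reduce: (17/35)
  reciprocity: (17/35) -> +(35/17)
  reduce: (1/17)
  (1/17) = 1
Product of signs = 1
(140/857) = 1

1


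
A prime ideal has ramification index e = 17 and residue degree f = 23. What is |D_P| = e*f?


|D_P| = e * f
= 17 * 23
= 391

391


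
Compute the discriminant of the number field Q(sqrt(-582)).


For K = Q(sqrt(d)) with d squarefree: disc(K) = d if d = 1 mod 4, and disc(K) = 4d if d = 2 or 3 mod 4.
Here d = -582, and d mod 4 = 2.
d = 2 mod 4, not 1 (O_K = Z[sqrt(d)]), so disc(K) = 4d = 4 * (-582) = -2328

-2328


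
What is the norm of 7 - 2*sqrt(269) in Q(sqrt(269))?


N(a + b*sqrt(d)) = a^2 - d*b^2
= (7)^2 - (269)*(-2)^2
= 49 - 1076
= -1027

-1027


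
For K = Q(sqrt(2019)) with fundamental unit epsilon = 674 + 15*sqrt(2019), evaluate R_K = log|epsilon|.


epsilon = 674 + 15*sqrt(2019)
= 1347.9993
R = ln(1347.9993)
= 7.2064

7.2064


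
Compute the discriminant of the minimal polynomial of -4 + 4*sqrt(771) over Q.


The element -4 + 4*sqrt(771) has minimal polynomial:
x^2 + 8*x - 12320
Discriminant = (8)^2 - 4*(-12320)
= 64 + 49280
= 49344

49344


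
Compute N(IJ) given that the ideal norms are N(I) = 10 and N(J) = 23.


N(IJ) = N(I) * N(J)
= 10 * 23
= 230

230


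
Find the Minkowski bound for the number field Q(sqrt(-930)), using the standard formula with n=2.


d = -930, d mod 4 = 2, so disc(K) = 4d = -3720; |disc(K)| = 3720
Imaginary quadratic field, so n = 2, s = r2 = 1, r1 = 0
M = (n!/n^n) * (4/pi)^s * sqrt(|disc(K)|) = (2!/2^2) * (4/pi)^1 * sqrt(3720)
= 0.5 * 1.273240 * 60.991803
= 38.8286

38.8286


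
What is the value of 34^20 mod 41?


p = 41 is prime and the exponent is (p-1)/2 = 20, so by Euler's criterion 34^20 = (34/41) = +1 or -1 mod 41.
Compute by square-and-multiply:
  20 = 16 + 4 (binary 10100)
  Repeated squaring mod 41: 34^1 = 34, 34^2 = 8, 34^4 = 23, 34^8 = 37, 34^16 = 16
  34^20 = 34^16 * 34^4 = 16 * 23 mod 41
    16 * 23 = 368 = 40 mod 41
  34^20 = 40 mod 41
Result 40 = p - 1 = -1 mod 41: 34 is a quadratic non-residue mod 41. As a residue in [0, p-1] the value is 40.
34^20 mod 41 = 40

40


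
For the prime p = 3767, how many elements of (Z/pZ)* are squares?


For prime p, the number of non-zero quadratic residues is (p-1)/2.
= (3767-1)/2
= 1883

1883


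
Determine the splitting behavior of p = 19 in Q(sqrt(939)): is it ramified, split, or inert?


K = Q(sqrt(939)). Since d mod 4 = 3, disc(K) = 3756.
Check p | disc: 3756 mod 19 = 13.
p does not divide disc. Compute Legendre symbol (d/p):
8^((19-1)/2) mod 19 = -1
(d/p) = -1, so p is inert: (p) stays prime with e=1, f=2, g=1.
Therefore p is inert.

inert


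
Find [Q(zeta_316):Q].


The degree equals Euler's totient phi(316).
316 = 2^2 * 79
phi(316) = 156

156


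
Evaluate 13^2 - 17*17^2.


x^2 - d*y^2
= 13^2 - 17*17^2
= 169 - 4913
= -4744

-4744


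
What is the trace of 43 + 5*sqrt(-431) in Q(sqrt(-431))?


Tr(a + b*sqrt(d)) = (a + b*sqrt(d)) + (a - b*sqrt(d)) = 2a
= 2 * (43)
= 86

86


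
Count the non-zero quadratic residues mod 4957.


For prime p, the number of non-zero quadratic residues is (p-1)/2.
= (4957-1)/2
= 2478

2478


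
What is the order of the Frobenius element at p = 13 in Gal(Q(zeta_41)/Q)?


The Frobenius at p in Gal(Q(zeta_n)/Q) = (Z/nZ)* is the class of p, so its order is ord_41(13), the smallest k >= 1 with 13^k = 1 mod 41.
n = 41 = 41, phi(41) = 40; the order divides phi(n).
Divisors of 40: 1, 2, 4, 5, 8, 10, 20, 40
Repeated squaring mod 41: 13^1 = 13, 13^2 = 5, 13^4 = 25, 13^8 = 10, 13^16 = 18, 13^32 = 37
Test divisors in increasing order:
  k=1: 13^1 = 13 mod 41
  k=2: 13^2 = 5 mod 41
  k=4: 13^4 = 25 mod 41
  k=5: 13^5 = 25 * 13 = 38 mod 41
  k=8: 13^8 = 10 mod 41
  k=10: 13^10 = 10 * 5 = 9 mod 41
  k=20: 13^20 = 18 * 25 = 40 mod 41
  k=40: 13^40 = 37 * 10 = 1 mod 41  <- first divisor giving 1
Order = 40

40


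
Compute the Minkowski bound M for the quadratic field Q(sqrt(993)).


d = 993, d mod 4 = 1, so disc(K) = d = 993; |disc(K)| = 993
Real quadratic field, so n = 2, s = r2 = 0, r1 = 2
M = (n!/n^n) * (4/pi)^s * sqrt(|disc(K)|) = (2!/2^2) * (4/pi)^0 * sqrt(993)
= 0.5 * 1.000000 * 31.511903
= 15.7560

15.7560


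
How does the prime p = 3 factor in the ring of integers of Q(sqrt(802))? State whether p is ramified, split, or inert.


K = Q(sqrt(802)). Since d mod 4 = 2, disc(K) = 3208.
Check p | disc: 3208 mod 3 = 1.
p does not divide disc. Compute Legendre symbol (d/p):
1^((3-1)/2) mod 3 = 1
(d/p) = 1, so p splits: (p) = P*P' with e=1, f=1, g=2.
Therefore p is split.

split


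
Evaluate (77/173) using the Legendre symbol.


p = 173 is prime, so compute (77/173) with the reciprocity algorithm (Jacobi-symbol steps: pull out 2s via (2/n), flip via reciprocity, reduce):
  reciprocity: (77/173) -> +(173/77)
  reduce: (19/77)
  reciprocity: (19/77) -> +(77/19)
  reduce: (1/19)
  (1/19) = 1
Product of signs = 1
(77/173) = 1

1


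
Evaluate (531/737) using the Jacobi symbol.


Compute (531/737) via quadratic reciprocity:
  reciprocity: (531/737) -> +(737/531)
  reduce: (206/531)
  pull out 2: (2/531) = -1  (since 531 mod 8 = 3)
  reciprocity: (103/531) -> -(531/103)
  reduce: (16/103)
  pull out 2: (2/103) = +1  (since 103 mod 8 = 7)
  pull out 2: (2/103) = +1  (since 103 mod 8 = 7)
  pull out 2: (2/103) = +1  (since 103 mod 8 = 7)
  pull out 2: (2/103) = +1  (since 103 mod 8 = 7)
  (1/103) = 1
Product of signs = 1

1


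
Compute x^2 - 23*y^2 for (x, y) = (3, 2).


x^2 - d*y^2
= 3^2 - 23*2^2
= 9 - 92
= -83

-83


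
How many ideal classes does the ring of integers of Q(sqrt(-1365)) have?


K = Q(sqrt(-1365)). d mod 4 = 3, so D = disc(K) = 4d = -5460
h(K) equals the number of primitive reduced positive-definite forms (a, b, c) = a*x^2 + b*x*y + c*y^2 with b^2 - 4ac = D,
where reduced means |b| <= a <= c, with b >= 0 whenever |b| = a or a = c, and primitive means gcd(a, b, c) = 1.
Reduced forces 3a^2 <= |D| = 5460, so 1 <= a <= 42; b must have the parity of D, and c = (b^2 - D)/(4a) must be an integer >= a.
Enumerate a = 1..42, b in [-a, a]:
  a=1: (1, 0, 1365)  [1]
  a=2: (2, 2, 683)  [1]
  a=3: (3, 0, 455)  [1]
  a=4: none
  a=5: (5, 0, 273)  [1]
  a=6: (6, 6, 229)  [1]
  a=7: (7, 0, 195)  [1]
  a=8..9: none
  a=10: (10, 10, 139)  [1]
  a=11..12: none
  a=13: (13, 0, 105)  [1]
  a=14: (14, 14, 101)  [1]
  a=15: (15, 0, 91)  [1]
  a=16..20: none
  a=21: (21, 0, 65)  [1]
  a=22..25: none
  a=26: (26, 26, 59)  [1]
  a=27..29: none
  a=30: (30, 30, 53)  [1]
  a=31..34: none
  a=35: (35, 0, 39)  [1]
  a=36: none
  a=37: (37, 4, 37)  [1]
  a=38..41: none
  a=42: (42, 42, 43)  [1]
Total reduced forms: 1 + 1 + 1 + 1 + 1 + 1 + 1 + 1 + 1 + 1 + 1 + 1 + 1 + 1 + 1 + 1 = 16
h = 16

16


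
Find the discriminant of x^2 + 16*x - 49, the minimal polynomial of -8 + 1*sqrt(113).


The element -8 + 1*sqrt(113) has minimal polynomial:
x^2 + 16*x - 49
Discriminant = (16)^2 - 4*(-49)
= 256 + 196
= 452

452


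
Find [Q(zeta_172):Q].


The degree equals Euler's totient phi(172).
172 = 2^2 * 43
phi(172) = 84

84


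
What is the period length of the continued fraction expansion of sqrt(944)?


Run the CF algorithm for sqrt(944).
a_0 = floor(sqrt(944)) = 30; set m_0=0, q_0=1.
Recurrence: m' = q*a - m,  q' = (d - m'^2)/q,  a' = floor((a_0 + m')/q').
  step 1: m=30, q=44, a=1
  step 2: m=14, q=17, a=2
  step 3: m=20, q=32, a=1
  step 4: m=12, q=25, a=1
  step 5: m=13, q=31, a=1
  step 6: m=18, q=20, a=2
  step 7: m=22, q=23, a=2
  step 8: m=24, q=16, a=3
  step 9: m=24, q=23, a=2
  step 10: m=22, q=20, a=2
  step 11: m=18, q=31, a=1
  step 12: m=13, q=25, a=1
  step 13: m=12, q=32, a=1
  step 14: m=20, q=17, a=2
  step 15: m=14, q=44, a=1
  step 16: m=30, q=1, a=60
a_16 = 2*a_0 = 60, so the period closes here.
sqrt(944) = [30; 1, 2, 1, 1, 1, 2, 2, 3, 2, 2, 1, 1, 1, 2, 1, 60]
Period length = 16

16


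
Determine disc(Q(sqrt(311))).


For K = Q(sqrt(d)) with d squarefree: disc(K) = d if d = 1 mod 4, and disc(K) = 4d if d = 2 or 3 mod 4.
Here d = 311, and d mod 4 = 3.
d = 3 mod 4, not 1 (O_K = Z[sqrt(d)]), so disc(K) = 4d = 4 * (311) = 1244

1244


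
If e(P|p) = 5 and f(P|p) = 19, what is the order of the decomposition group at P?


|D_P| = e * f
= 5 * 19
= 95

95


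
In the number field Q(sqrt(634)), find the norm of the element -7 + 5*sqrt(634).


N(a + b*sqrt(d)) = a^2 - d*b^2
= (-7)^2 - (634)*(5)^2
= 49 - 15850
= -15801

-15801


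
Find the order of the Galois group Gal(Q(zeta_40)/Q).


|Gal(Q(zeta_40)/Q)| = phi(40)
= 16

16


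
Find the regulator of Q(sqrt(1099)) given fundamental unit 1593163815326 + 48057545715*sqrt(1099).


epsilon = 1593163815326 + 48057545715*sqrt(1099)
= 3.1863e+12
R = ln(3.1863e+12)
= 28.7899

28.7899


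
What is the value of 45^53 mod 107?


p = 107 is prime and the exponent is (p-1)/2 = 53, so by Euler's criterion 45^53 = (45/107) = +1 or -1 mod 107.
Compute by square-and-multiply:
  53 = 32 + 16 + 4 + 1 (binary 110101)
  Repeated squaring mod 107: 45^1 = 45, 45^2 = 99, 45^4 = 64, 45^8 = 30, 45^16 = 44, 45^32 = 10
  45^53 = 45^32 * 45^16 * 45^4 * 45^1 = 10 * 44 * 64 * 45 mod 107
    10 * 44 = 440 = 12 mod 107
    12 * 64 = 768 = 19 mod 107
    19 * 45 = 855 = 106 mod 107
  45^53 = 106 mod 107
Result 106 = p - 1 = -1 mod 107: 45 is a quadratic non-residue mod 107. As a residue in [0, p-1] the value is 106.
45^53 mod 107 = 106

106


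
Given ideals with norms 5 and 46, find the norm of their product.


N(IJ) = N(I) * N(J)
= 5 * 46
= 230

230


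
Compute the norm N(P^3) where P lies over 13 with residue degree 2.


N(P^a) = p^(a*f)
= 13^(3*2)
= 13^6
= 4826809

4826809


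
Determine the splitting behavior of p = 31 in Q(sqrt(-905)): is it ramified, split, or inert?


K = Q(sqrt(-905)). Since d mod 4 = 3, disc(K) = -3620.
Check p | disc: -3620 mod 31 = 7.
p does not divide disc. Compute Legendre symbol (d/p):
25^((31-1)/2) mod 31 = 1
(d/p) = 1, so p splits: (p) = P*P' with e=1, f=1, g=2.
Therefore p is split.

split


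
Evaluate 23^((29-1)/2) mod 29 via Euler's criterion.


p = 29 is prime and the exponent is (p-1)/2 = 14, so by Euler's criterion 23^14 = (23/29) = +1 or -1 mod 29.
Compute by square-and-multiply:
  14 = 8 + 4 + 2 (binary 1110)
  Repeated squaring mod 29: 23^1 = 23, 23^2 = 7, 23^4 = 20, 23^8 = 23
  23^14 = 23^8 * 23^4 * 23^2 = 23 * 20 * 7 mod 29
    23 * 20 = 460 = 25 mod 29
    25 * 7 = 175 = 1 mod 29
  23^14 = 1 mod 29
Result 1: 23 is a quadratic residue mod 29.
23^14 mod 29 = 1

1


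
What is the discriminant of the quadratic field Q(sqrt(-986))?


For K = Q(sqrt(d)) with d squarefree: disc(K) = d if d = 1 mod 4, and disc(K) = 4d if d = 2 or 3 mod 4.
Here d = -986, and d mod 4 = 2.
d = 2 mod 4, not 1 (O_K = Z[sqrt(d)]), so disc(K) = 4d = 4 * (-986) = -3944

-3944


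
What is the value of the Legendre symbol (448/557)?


p = 557 is prime, so compute (448/557) with the reciprocity algorithm (Jacobi-symbol steps: pull out 2s via (2/n), flip via reciprocity, reduce):
  pull out 2: (2/557) = -1  (since 557 mod 8 = 5)
  pull out 2: (2/557) = -1  (since 557 mod 8 = 5)
  pull out 2: (2/557) = -1  (since 557 mod 8 = 5)
  pull out 2: (2/557) = -1  (since 557 mod 8 = 5)
  pull out 2: (2/557) = -1  (since 557 mod 8 = 5)
  pull out 2: (2/557) = -1  (since 557 mod 8 = 5)
  reciprocity: (7/557) -> +(557/7)
  reduce: (4/7)
  pull out 2: (2/7) = +1  (since 7 mod 8 = 7)
  pull out 2: (2/7) = +1  (since 7 mod 8 = 7)
  (1/7) = 1
Product of signs = 1
(448/557) = 1

1


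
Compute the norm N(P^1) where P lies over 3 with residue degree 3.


N(P^a) = p^(a*f)
= 3^(1*3)
= 3^3
= 27

27


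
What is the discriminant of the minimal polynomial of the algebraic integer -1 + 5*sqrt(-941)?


The element -1 + 5*sqrt(-941) has minimal polynomial:
x^2 + 2*x + 23526
Discriminant = (2)^2 - 4*(23526)
= 4 - 94104
= -94100

-94100


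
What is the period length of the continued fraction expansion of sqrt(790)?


Run the CF algorithm for sqrt(790).
a_0 = floor(sqrt(790)) = 28; set m_0=0, q_0=1.
Recurrence: m' = q*a - m,  q' = (d - m'^2)/q,  a' = floor((a_0 + m')/q').
  step 1: m=28, q=6, a=9
  step 2: m=26, q=19, a=2
  step 3: m=12, q=34, a=1
  step 4: m=22, q=9, a=5
  step 5: m=23, q=29, a=1
  step 6: m=6, q=26, a=1
  step 7: m=20, q=15, a=3
  step 8: m=25, q=11, a=4
  step 9: m=19, q=39, a=1
  step 10: m=20, q=10, a=4
  step 11: m=20, q=39, a=1
  step 12: m=19, q=11, a=4
  step 13: m=25, q=15, a=3
  step 14: m=20, q=26, a=1
  step 15: m=6, q=29, a=1
  step 16: m=23, q=9, a=5
  step 17: m=22, q=34, a=1
  step 18: m=12, q=19, a=2
  step 19: m=26, q=6, a=9
  step 20: m=28, q=1, a=56
a_20 = 2*a_0 = 56, so the period closes here.
sqrt(790) = [28; 9, 2, 1, 5, 1, 1, 3, 4, 1, 4, 1, 4, 3, 1, 1, 5, 1, 2, 9, 56]
Period length = 20

20


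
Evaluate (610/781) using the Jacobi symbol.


Compute (610/781) via quadratic reciprocity:
  pull out 2: (2/781) = -1  (since 781 mod 8 = 5)
  reciprocity: (305/781) -> +(781/305)
  reduce: (171/305)
  reciprocity: (171/305) -> +(305/171)
  reduce: (134/171)
  pull out 2: (2/171) = -1  (since 171 mod 8 = 3)
  reciprocity: (67/171) -> -(171/67)
  reduce: (37/67)
  reciprocity: (37/67) -> +(67/37)
  reduce: (30/37)
  pull out 2: (2/37) = -1  (since 37 mod 8 = 5)
  reciprocity: (15/37) -> +(37/15)
  reduce: (7/15)
  reciprocity: (7/15) -> -(15/7)
  reduce: (1/7)
  (1/7) = 1
Product of signs = -1

-1


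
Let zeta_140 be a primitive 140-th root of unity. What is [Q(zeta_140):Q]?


The degree equals Euler's totient phi(140).
140 = 2^2 * 5 * 7
phi(140) = 48

48


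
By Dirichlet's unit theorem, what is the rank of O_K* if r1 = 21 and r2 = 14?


By Dirichlet's unit theorem:
rank = r1 + r2 - 1
= 21 + 14 - 1
= 34

34


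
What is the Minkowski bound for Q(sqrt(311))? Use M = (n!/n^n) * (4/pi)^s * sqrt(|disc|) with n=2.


d = 311, d mod 4 = 3, so disc(K) = 4d = 1244; |disc(K)| = 1244
Real quadratic field, so n = 2, s = r2 = 0, r1 = 2
M = (n!/n^n) * (4/pi)^s * sqrt(|disc(K)|) = (2!/2^2) * (4/pi)^0 * sqrt(1244)
= 0.5 * 1.000000 * 35.270384
= 17.6352

17.6352


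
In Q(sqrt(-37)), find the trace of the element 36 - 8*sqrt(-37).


Tr(a + b*sqrt(d)) = (a + b*sqrt(d)) + (a - b*sqrt(d)) = 2a
= 2 * (36)
= 72

72


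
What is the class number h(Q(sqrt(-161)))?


K = Q(sqrt(-161)). d mod 4 = 3, so D = disc(K) = 4d = -644
h(K) equals the number of primitive reduced positive-definite forms (a, b, c) = a*x^2 + b*x*y + c*y^2 with b^2 - 4ac = D,
where reduced means |b| <= a <= c, with b >= 0 whenever |b| = a or a = c, and primitive means gcd(a, b, c) = 1.
Reduced forces 3a^2 <= |D| = 644, so 1 <= a <= 14; b must have the parity of D, and c = (b^2 - D)/(4a) must be an integer >= a.
Enumerate a = 1..14, b in [-a, a]:
  a=1: (1, 0, 161)  [1]
  a=2: (2, 2, 81)  [1]
  a=3: (3, -2, 54), (3, 2, 54)  [2]
  a=4: none
  a=5: (5, -4, 33), (5, 4, 33)  [2]
  a=6: (6, -2, 27), (6, 2, 27)  [2]
  a=7: (7, 0, 23)  [1]
  a=8: none
  a=9: (9, -2, 18), (9, 2, 18)  [2]
  a=10: (10, -6, 17), (10, 6, 17)  [2]
  a=11: (11, -4, 15), (11, 4, 15)  [2]
  a=12..13: none
  a=14: (14, 14, 15)  [1]
Total reduced forms: 1 + 1 + 2 + 2 + 2 + 1 + 2 + 2 + 2 + 1 = 16
h = 16

16


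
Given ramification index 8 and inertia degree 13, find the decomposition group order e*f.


|D_P| = e * f
= 8 * 13
= 104

104


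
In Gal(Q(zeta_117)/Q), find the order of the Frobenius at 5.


The Frobenius at p in Gal(Q(zeta_n)/Q) = (Z/nZ)* is the class of p, so its order is ord_117(5), the smallest k >= 1 with 5^k = 1 mod 117.
n = 117 = 3^2 * 13, phi(117) = 72; the order divides phi(n).
Divisors of 72: 1, 2, 3, 4, 6, 8, 9, 12, 18, 24, 36, 72
Repeated squaring mod 117: 5^1 = 5, 5^2 = 25, 5^4 = 40, 5^8 = 79, 5^16 = 40, 5^32 = 79, 5^64 = 40
Test divisors in increasing order:
  k=1: 5^1 = 5 mod 117
  k=2: 5^2 = 25 mod 117
  k=3: 5^3 = 25 * 5 = 8 mod 117
  k=4: 5^4 = 40 mod 117
  k=6: 5^6 = 40 * 25 = 64 mod 117
  k=8: 5^8 = 79 mod 117
  k=9: 5^9 = 79 * 5 = 44 mod 117
  k=12: 5^12 = 79 * 40 = 1 mod 117  <- first divisor giving 1
Order = 12

12


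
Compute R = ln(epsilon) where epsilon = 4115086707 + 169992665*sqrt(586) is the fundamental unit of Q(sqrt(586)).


epsilon = 4115086707 + 169992665*sqrt(586)
= 8.2302e+09
R = ln(8.2302e+09)
= 22.8311

22.8311


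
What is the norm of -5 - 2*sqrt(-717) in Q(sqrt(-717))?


N(a + b*sqrt(d)) = a^2 - d*b^2
= (-5)^2 - (-717)*(-2)^2
= 25 + 2868
= 2893

2893


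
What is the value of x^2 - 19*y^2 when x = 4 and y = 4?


x^2 - d*y^2
= 4^2 - 19*4^2
= 16 - 304
= -288

-288


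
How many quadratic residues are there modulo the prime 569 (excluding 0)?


For prime p, the number of non-zero quadratic residues is (p-1)/2.
= (569-1)/2
= 284

284


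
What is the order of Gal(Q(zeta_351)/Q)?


|Gal(Q(zeta_351)/Q)| = phi(351)
= 216

216


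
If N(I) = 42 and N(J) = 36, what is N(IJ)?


N(IJ) = N(I) * N(J)
= 42 * 36
= 1512

1512


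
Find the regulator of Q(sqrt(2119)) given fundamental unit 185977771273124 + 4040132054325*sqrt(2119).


epsilon = 185977771273124 + 4040132054325*sqrt(2119)
= 3.7196e+14
R = ln(3.7196e+14)
= 33.5498

33.5498


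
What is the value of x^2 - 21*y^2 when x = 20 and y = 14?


x^2 - d*y^2
= 20^2 - 21*14^2
= 400 - 4116
= -3716

-3716


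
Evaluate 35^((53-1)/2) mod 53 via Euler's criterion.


p = 53 is prime and the exponent is (p-1)/2 = 26, so by Euler's criterion 35^26 = (35/53) = +1 or -1 mod 53.
Compute by square-and-multiply:
  26 = 16 + 8 + 2 (binary 11010)
  Repeated squaring mod 53: 35^1 = 35, 35^2 = 6, 35^4 = 36, 35^8 = 24, 35^16 = 46
  35^26 = 35^16 * 35^8 * 35^2 = 46 * 24 * 6 mod 53
    46 * 24 = 1104 = 44 mod 53
    44 * 6 = 264 = 52 mod 53
  35^26 = 52 mod 53
Result 52 = p - 1 = -1 mod 53: 35 is a quadratic non-residue mod 53. As a residue in [0, p-1] the value is 52.
35^26 mod 53 = 52

52


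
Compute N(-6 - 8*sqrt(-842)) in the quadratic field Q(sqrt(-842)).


N(a + b*sqrt(d)) = a^2 - d*b^2
= (-6)^2 - (-842)*(-8)^2
= 36 + 53888
= 53924

53924


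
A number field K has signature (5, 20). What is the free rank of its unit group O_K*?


By Dirichlet's unit theorem:
rank = r1 + r2 - 1
= 5 + 20 - 1
= 24

24


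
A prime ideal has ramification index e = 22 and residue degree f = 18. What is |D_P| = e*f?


|D_P| = e * f
= 22 * 18
= 396

396


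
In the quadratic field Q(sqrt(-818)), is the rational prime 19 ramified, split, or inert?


K = Q(sqrt(-818)). Since d mod 4 = 2, disc(K) = -3272.
Check p | disc: -3272 mod 19 = 15.
p does not divide disc. Compute Legendre symbol (d/p):
18^((19-1)/2) mod 19 = -1
(d/p) = -1, so p is inert: (p) stays prime with e=1, f=2, g=1.
Therefore p is inert.

inert


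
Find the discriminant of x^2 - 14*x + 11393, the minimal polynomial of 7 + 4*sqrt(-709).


The element 7 + 4*sqrt(-709) has minimal polynomial:
x^2 - 14*x + 11393
Discriminant = (-14)^2 - 4*(11393)
= 196 - 45572
= -45376

-45376


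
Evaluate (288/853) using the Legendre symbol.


p = 853 is prime, so compute (288/853) with the reciprocity algorithm (Jacobi-symbol steps: pull out 2s via (2/n), flip via reciprocity, reduce):
  pull out 2: (2/853) = -1  (since 853 mod 8 = 5)
  pull out 2: (2/853) = -1  (since 853 mod 8 = 5)
  pull out 2: (2/853) = -1  (since 853 mod 8 = 5)
  pull out 2: (2/853) = -1  (since 853 mod 8 = 5)
  pull out 2: (2/853) = -1  (since 853 mod 8 = 5)
  reciprocity: (9/853) -> +(853/9)
  reduce: (7/9)
  reciprocity: (7/9) -> +(9/7)
  reduce: (2/7)
  pull out 2: (2/7) = +1  (since 7 mod 8 = 7)
  (1/7) = 1
Product of signs = -1
(288/853) = -1

-1


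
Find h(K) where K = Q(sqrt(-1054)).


K = Q(sqrt(-1054)). d mod 4 = 2, so D = disc(K) = 4d = -4216
h(K) equals the number of primitive reduced positive-definite forms (a, b, c) = a*x^2 + b*x*y + c*y^2 with b^2 - 4ac = D,
where reduced means |b| <= a <= c, with b >= 0 whenever |b| = a or a = c, and primitive means gcd(a, b, c) = 1.
Reduced forces 3a^2 <= |D| = 4216, so 1 <= a <= 37; b must have the parity of D, and c = (b^2 - D)/(4a) must be an integer >= a.
Enumerate a = 1..37, b in [-a, a]:
  a=1: (1, 0, 1054)  [1]
  a=2: (2, 0, 527)  [1]
  a=3..4: none
  a=5: (5, -2, 211), (5, 2, 211)  [2]
  a=6..9: none
  a=10: (10, -8, 107), (10, 8, 107)  [2]
  a=11..12: none
  a=13: (13, -10, 83), (13, 10, 83)  [2]
  a=14..16: none
  a=17: (17, 0, 62)  [1]
  a=18..22: none
  a=23: (23, -4, 46), (23, 4, 46)  [2]
  a=24: none
  a=25: (25, -22, 47), (25, 22, 47)  [2]
  a=26: (26, -16, 43), (26, 16, 43)  [2]
  a=27..30: none
  a=31: (31, 0, 34)  [1]
  a=32..37: none
Total reduced forms: 1 + 1 + 2 + 2 + 2 + 1 + 2 + 2 + 2 + 1 = 16
h = 16

16


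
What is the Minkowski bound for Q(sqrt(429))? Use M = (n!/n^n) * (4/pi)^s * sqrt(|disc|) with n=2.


d = 429, d mod 4 = 1, so disc(K) = d = 429; |disc(K)| = 429
Real quadratic field, so n = 2, s = r2 = 0, r1 = 2
M = (n!/n^n) * (4/pi)^s * sqrt(|disc(K)|) = (2!/2^2) * (4/pi)^0 * sqrt(429)
= 0.5 * 1.000000 * 20.712315
= 10.3562

10.3562


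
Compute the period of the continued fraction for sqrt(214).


Run the CF algorithm for sqrt(214).
a_0 = floor(sqrt(214)) = 14; set m_0=0, q_0=1.
Recurrence: m' = q*a - m,  q' = (d - m'^2)/q,  a' = floor((a_0 + m')/q').
  step 1: m=14, q=18, a=1
  step 2: m=4, q=11, a=1
  step 3: m=7, q=15, a=1
  step 4: m=8, q=10, a=2
  step 5: m=12, q=7, a=3
  step 6: m=9, q=19, a=1
  step 7: m=10, q=6, a=4
  step 8: m=14, q=3, a=9
  step 9: m=13, q=15, a=1
  step 10: m=2, q=14, a=1
  step 11: m=12, q=5, a=5
  step 12: m=13, q=9, a=3
  step 13: m=14, q=2, a=14
  step 14: m=14, q=9, a=3
  step 15: m=13, q=5, a=5
  step 16: m=12, q=14, a=1
  step 17: m=2, q=15, a=1
  step 18: m=13, q=3, a=9
  step 19: m=14, q=6, a=4
  step 20: m=10, q=19, a=1
  step 21: m=9, q=7, a=3
  step 22: m=12, q=10, a=2
  step 23: m=8, q=15, a=1
  step 24: m=7, q=11, a=1
  step 25: m=4, q=18, a=1
  step 26: m=14, q=1, a=28
a_26 = 2*a_0 = 28, so the period closes here.
sqrt(214) = [14; 1, 1, 1, 2, 3, 1, 4, 9, 1, 1, 5, 3, 14, 3, 5, 1, 1, 9, 4, 1, 3, 2, 1, 1, 1, 28]
Period length = 26

26


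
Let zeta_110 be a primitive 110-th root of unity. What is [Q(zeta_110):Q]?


The degree equals Euler's totient phi(110).
110 = 2 * 5 * 11
phi(110) = 40

40


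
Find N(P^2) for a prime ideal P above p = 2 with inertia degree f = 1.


N(P^a) = p^(a*f)
= 2^(2*1)
= 2^2
= 4

4


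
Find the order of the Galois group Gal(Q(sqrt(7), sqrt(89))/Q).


The 2 square roots of distinct primes are multiplicatively independent over Q,
so [K:Q] = 2^2 and Gal(K/Q) is isomorphic to (Z/2Z)^2.
|Gal| = 2^2 = 4

4


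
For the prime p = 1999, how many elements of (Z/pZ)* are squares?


For prime p, the number of non-zero quadratic residues is (p-1)/2.
= (1999-1)/2
= 999

999


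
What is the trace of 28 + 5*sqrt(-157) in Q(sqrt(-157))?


Tr(a + b*sqrt(d)) = (a + b*sqrt(d)) + (a - b*sqrt(d)) = 2a
= 2 * (28)
= 56

56


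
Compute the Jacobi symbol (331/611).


Compute (331/611) via quadratic reciprocity:
  reciprocity: (331/611) -> -(611/331)
  reduce: (280/331)
  pull out 2: (2/331) = -1  (since 331 mod 8 = 3)
  pull out 2: (2/331) = -1  (since 331 mod 8 = 3)
  pull out 2: (2/331) = -1  (since 331 mod 8 = 3)
  reciprocity: (35/331) -> -(331/35)
  reduce: (16/35)
  pull out 2: (2/35) = -1  (since 35 mod 8 = 3)
  pull out 2: (2/35) = -1  (since 35 mod 8 = 3)
  pull out 2: (2/35) = -1  (since 35 mod 8 = 3)
  pull out 2: (2/35) = -1  (since 35 mod 8 = 3)
  (1/35) = 1
Product of signs = -1

-1


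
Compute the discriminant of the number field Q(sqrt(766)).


For K = Q(sqrt(d)) with d squarefree: disc(K) = d if d = 1 mod 4, and disc(K) = 4d if d = 2 or 3 mod 4.
Here d = 766, and d mod 4 = 2.
d = 2 mod 4, not 1 (O_K = Z[sqrt(d)]), so disc(K) = 4d = 4 * (766) = 3064

3064


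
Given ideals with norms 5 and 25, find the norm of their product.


N(IJ) = N(I) * N(J)
= 5 * 25
= 125

125


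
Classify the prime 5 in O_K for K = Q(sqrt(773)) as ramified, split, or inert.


K = Q(sqrt(773)). Since d mod 4 = 1, disc(K) = 773.
Check p | disc: 773 mod 5 = 3.
p does not divide disc. Compute Legendre symbol (d/p):
3^((5-1)/2) mod 5 = -1
(d/p) = -1, so p is inert: (p) stays prime with e=1, f=2, g=1.
Therefore p is inert.

inert


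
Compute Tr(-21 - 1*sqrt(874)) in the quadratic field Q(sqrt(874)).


Tr(a + b*sqrt(d)) = (a + b*sqrt(d)) + (a - b*sqrt(d)) = 2a
= 2 * (-21)
= -42

-42


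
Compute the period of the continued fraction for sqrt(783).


Run the CF algorithm for sqrt(783).
a_0 = floor(sqrt(783)) = 27; set m_0=0, q_0=1.
Recurrence: m' = q*a - m,  q' = (d - m'^2)/q,  a' = floor((a_0 + m')/q').
  step 1: m=27, q=54, a=1
  step 2: m=27, q=1, a=54
a_2 = 2*a_0 = 54, so the period closes here.
sqrt(783) = [27; 1, 54]
Period length = 2

2


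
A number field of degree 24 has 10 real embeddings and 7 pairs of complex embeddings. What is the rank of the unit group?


By Dirichlet's unit theorem:
rank = r1 + r2 - 1
= 10 + 7 - 1
= 16

16


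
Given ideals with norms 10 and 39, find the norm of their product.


N(IJ) = N(I) * N(J)
= 10 * 39
= 390

390


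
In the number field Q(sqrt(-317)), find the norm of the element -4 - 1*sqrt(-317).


N(a + b*sqrt(d)) = a^2 - d*b^2
= (-4)^2 - (-317)*(-1)^2
= 16 + 317
= 333

333


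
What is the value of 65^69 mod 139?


p = 139 is prime and the exponent is (p-1)/2 = 69, so by Euler's criterion 65^69 = (65/139) = +1 or -1 mod 139.
Compute by square-and-multiply:
  69 = 64 + 4 + 1 (binary 1000101)
  Repeated squaring mod 139: 65^1 = 65, 65^2 = 55, 65^4 = 106, 65^8 = 116, 65^16 = 112, 65^32 = 34, 65^64 = 44
  65^69 = 65^64 * 65^4 * 65^1 = 44 * 106 * 65 mod 139
    44 * 106 = 4664 = 77 mod 139
    77 * 65 = 5005 = 1 mod 139
  65^69 = 1 mod 139
Result 1: 65 is a quadratic residue mod 139.
65^69 mod 139 = 1

1


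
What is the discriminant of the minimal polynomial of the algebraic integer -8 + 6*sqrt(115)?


The element -8 + 6*sqrt(115) has minimal polynomial:
x^2 + 16*x - 4076
Discriminant = (16)^2 - 4*(-4076)
= 256 + 16304
= 16560

16560


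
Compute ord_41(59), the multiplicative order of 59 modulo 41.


We want ord_41(59), the smallest k >= 1 with 59^k = 1 mod 41.
n = 41 = 41, phi(41) = 40; the order divides phi(n).
Divisors of 40: 1, 2, 4, 5, 8, 10, 20, 40
Repeated squaring mod 41: 59^1 = 18, 59^2 = 37, 59^4 = 16, 59^8 = 10, 59^16 = 18, 59^32 = 37
Test divisors in increasing order:
  k=1: 59^1 = 18 mod 41
  k=2: 59^2 = 37 mod 41
  k=4: 59^4 = 16 mod 41
  k=5: 59^5 = 16 * 18 = 1 mod 41  <- first divisor giving 1
Order = 5

5


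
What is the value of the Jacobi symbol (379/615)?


Compute (379/615) via quadratic reciprocity:
  reciprocity: (379/615) -> -(615/379)
  reduce: (236/379)
  pull out 2: (2/379) = -1  (since 379 mod 8 = 3)
  pull out 2: (2/379) = -1  (since 379 mod 8 = 3)
  reciprocity: (59/379) -> -(379/59)
  reduce: (25/59)
  reciprocity: (25/59) -> +(59/25)
  reduce: (9/25)
  reciprocity: (9/25) -> +(25/9)
  reduce: (7/9)
  reciprocity: (7/9) -> +(9/7)
  reduce: (2/7)
  pull out 2: (2/7) = +1  (since 7 mod 8 = 7)
  (1/7) = 1
Product of signs = 1

1


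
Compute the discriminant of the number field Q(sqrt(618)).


For K = Q(sqrt(d)) with d squarefree: disc(K) = d if d = 1 mod 4, and disc(K) = 4d if d = 2 or 3 mod 4.
Here d = 618, and d mod 4 = 2.
d = 2 mod 4, not 1 (O_K = Z[sqrt(d)]), so disc(K) = 4d = 4 * (618) = 2472

2472


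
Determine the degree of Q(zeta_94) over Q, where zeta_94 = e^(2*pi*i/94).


The degree equals Euler's totient phi(94).
94 = 2 * 47
phi(94) = 46

46


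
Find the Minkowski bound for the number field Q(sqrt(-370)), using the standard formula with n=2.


d = -370, d mod 4 = 2, so disc(K) = 4d = -1480; |disc(K)| = 1480
Imaginary quadratic field, so n = 2, s = r2 = 1, r1 = 0
M = (n!/n^n) * (4/pi)^s * sqrt(|disc(K)|) = (2!/2^2) * (4/pi)^1 * sqrt(1480)
= 0.5 * 1.273240 * 38.470768
= 24.4913

24.4913


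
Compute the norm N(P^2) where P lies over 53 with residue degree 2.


N(P^a) = p^(a*f)
= 53^(2*2)
= 53^4
= 7890481

7890481


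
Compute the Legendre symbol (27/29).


p = 29 is prime, so compute (27/29) with the reciprocity algorithm (Jacobi-symbol steps: pull out 2s via (2/n), flip via reciprocity, reduce):
  reciprocity: (27/29) -> +(29/27)
  reduce: (2/27)
  pull out 2: (2/27) = -1  (since 27 mod 8 = 3)
  (1/27) = 1
Product of signs = -1
(27/29) = -1

-1


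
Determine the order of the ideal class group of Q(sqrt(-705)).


K = Q(sqrt(-705)). d mod 4 = 3, so D = disc(K) = 4d = -2820
h(K) equals the number of primitive reduced positive-definite forms (a, b, c) = a*x^2 + b*x*y + c*y^2 with b^2 - 4ac = D,
where reduced means |b| <= a <= c, with b >= 0 whenever |b| = a or a = c, and primitive means gcd(a, b, c) = 1.
Reduced forces 3a^2 <= |D| = 2820, so 1 <= a <= 30; b must have the parity of D, and c = (b^2 - D)/(4a) must be an integer >= a.
Enumerate a = 1..30, b in [-a, a]:
  a=1: (1, 0, 705)  [1]
  a=2: (2, 2, 353)  [1]
  a=3: (3, 0, 235)  [1]
  a=4: none
  a=5: (5, 0, 141)  [1]
  a=6: (6, 6, 119)  [1]
  a=7: (7, -6, 102), (7, 6, 102)  [2]
  a=8..9: none
  a=10: (10, 10, 73)  [1]
  a=11..12: none
  a=13: (13, -12, 57), (13, 12, 57)  [2]
  a=14: (14, -6, 51), (14, 6, 51)  [2]
  a=15: (15, 0, 47)  [1]
  a=16: none
  a=17: (17, -6, 42), (17, 6, 42)  [2]
  a=18: none
  a=19: (19, -12, 39), (19, 12, 39)  [2]
  a=20: none
  a=21: (21, -6, 34), (21, 6, 34)  [2]
  a=22: none
  a=23: (23, -20, 35), (23, 20, 35)  [2]
  a=24..25: none
  a=26: (26, -14, 29), (26, 14, 29)  [2]
  a=27..29: none
  a=30: (30, 30, 31)  [1]
Total reduced forms: 1 + 1 + 1 + 1 + 1 + 2 + 1 + 2 + 2 + 1 + 2 + 2 + 2 + 2 + 2 + 1 = 24
h = 24

24


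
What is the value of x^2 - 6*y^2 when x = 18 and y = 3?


x^2 - d*y^2
= 18^2 - 6*3^2
= 324 - 54
= 270

270


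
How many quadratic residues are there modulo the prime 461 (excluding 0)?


For prime p, the number of non-zero quadratic residues is (p-1)/2.
= (461-1)/2
= 230

230


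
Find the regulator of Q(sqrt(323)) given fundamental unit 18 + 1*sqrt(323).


epsilon = 18 + 1*sqrt(323)
= 35.9722
R = ln(35.9722)
= 3.5827

3.5827


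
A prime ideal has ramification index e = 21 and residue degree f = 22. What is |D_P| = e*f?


|D_P| = e * f
= 21 * 22
= 462

462


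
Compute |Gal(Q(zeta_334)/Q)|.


|Gal(Q(zeta_334)/Q)| = phi(334)
= 166

166


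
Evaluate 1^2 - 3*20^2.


x^2 - d*y^2
= 1^2 - 3*20^2
= 1 - 1200
= -1199

-1199


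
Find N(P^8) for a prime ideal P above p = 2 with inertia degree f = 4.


N(P^a) = p^(a*f)
= 2^(8*4)
= 2^32
= 4294967296

4294967296


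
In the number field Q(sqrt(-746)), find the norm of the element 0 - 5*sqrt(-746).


N(a + b*sqrt(d)) = a^2 - d*b^2
= (0)^2 - (-746)*(-5)^2
= 0 + 18650
= 18650

18650


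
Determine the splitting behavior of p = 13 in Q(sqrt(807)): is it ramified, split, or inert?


K = Q(sqrt(807)). Since d mod 4 = 3, disc(K) = 3228.
Check p | disc: 3228 mod 13 = 4.
p does not divide disc. Compute Legendre symbol (d/p):
1^((13-1)/2) mod 13 = 1
(d/p) = 1, so p splits: (p) = P*P' with e=1, f=1, g=2.
Therefore p is split.

split


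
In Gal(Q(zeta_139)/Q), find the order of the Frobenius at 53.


The Frobenius at p in Gal(Q(zeta_n)/Q) = (Z/nZ)* is the class of p, so its order is ord_139(53), the smallest k >= 1 with 53^k = 1 mod 139.
n = 139 = 139, phi(139) = 138; the order divides phi(n).
Divisors of 138: 1, 2, 3, 6, 23, 46, 69, 138
Repeated squaring mod 139: 53^1 = 53, 53^2 = 29, 53^4 = 7, 53^8 = 49, 53^16 = 38, 53^32 = 54, 53^64 = 136, 53^128 = 9
Test divisors in increasing order:
  k=1: 53^1 = 53 mod 139
  k=2: 53^2 = 29 mod 139
  k=3: 53^3 = 29 * 53 = 8 mod 139
  k=6: 53^6 = 7 * 29 = 64 mod 139
  k=23: 53^23 = 38 * 7 * 29 * 53 = 43 mod 139
  k=46: 53^46 = 54 * 49 * 7 * 29 = 42 mod 139
  k=69: 53^69 = 136 * 7 * 53 = 138 mod 139
  k=138: 53^138 = 9 * 49 * 29 = 1 mod 139  <- first divisor giving 1
Order = 138

138


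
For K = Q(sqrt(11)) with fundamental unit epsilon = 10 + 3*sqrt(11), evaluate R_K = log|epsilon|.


epsilon = 10 + 3*sqrt(11)
= 19.9499
R = ln(19.9499)
= 2.9932

2.9932


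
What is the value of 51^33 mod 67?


p = 67 is prime and the exponent is (p-1)/2 = 33, so by Euler's criterion 51^33 = (51/67) = +1 or -1 mod 67.
Compute by square-and-multiply:
  33 = 32 + 1 (binary 100001)
  Repeated squaring mod 67: 51^1 = 51, 51^2 = 55, 51^4 = 10, 51^8 = 33, 51^16 = 17, 51^32 = 21
  51^33 = 51^32 * 51^1 = 21 * 51 mod 67
    21 * 51 = 1071 = 66 mod 67
  51^33 = 66 mod 67
Result 66 = p - 1 = -1 mod 67: 51 is a quadratic non-residue mod 67. As a residue in [0, p-1] the value is 66.
51^33 mod 67 = 66

66


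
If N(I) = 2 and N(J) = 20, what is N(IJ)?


N(IJ) = N(I) * N(J)
= 2 * 20
= 40

40


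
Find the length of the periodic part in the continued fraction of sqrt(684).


Run the CF algorithm for sqrt(684).
a_0 = floor(sqrt(684)) = 26; set m_0=0, q_0=1.
Recurrence: m' = q*a - m,  q' = (d - m'^2)/q,  a' = floor((a_0 + m')/q').
  step 1: m=26, q=8, a=6
  step 2: m=22, q=25, a=1
  step 3: m=3, q=27, a=1
  step 4: m=24, q=4, a=12
  step 5: m=24, q=27, a=1
  step 6: m=3, q=25, a=1
  step 7: m=22, q=8, a=6
  step 8: m=26, q=1, a=52
a_8 = 2*a_0 = 52, so the period closes here.
sqrt(684) = [26; 6, 1, 1, 12, 1, 1, 6, 52]
Period length = 8

8


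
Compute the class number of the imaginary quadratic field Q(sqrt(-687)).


K = Q(sqrt(-687)). d mod 4 = 1, so D = disc(K) = d = -687
h(K) equals the number of primitive reduced positive-definite forms (a, b, c) = a*x^2 + b*x*y + c*y^2 with b^2 - 4ac = D,
where reduced means |b| <= a <= c, with b >= 0 whenever |b| = a or a = c, and primitive means gcd(a, b, c) = 1.
Reduced forces 3a^2 <= |D| = 687, so 1 <= a <= 15; b must have the parity of D, and c = (b^2 - D)/(4a) must be an integer >= a.
Enumerate a = 1..15, b in [-a, a]:
  a=1: (1, 1, 172)  [1]
  a=2: (2, -1, 86), (2, 1, 86)  [2]
  a=3: (3, 3, 58)  [1]
  a=4: (4, -1, 43), (4, 1, 43)  [2]
  a=5: none
  a=6: (6, -3, 29), (6, 3, 29)  [2]
  a=7: none
  a=8: (8, -7, 23), (8, 7, 23)  [2]
  a=9..11: none
  a=12: (12, -9, 16), (12, 9, 16)  [2]
  a=13..15: none
Total reduced forms: 1 + 2 + 1 + 2 + 2 + 2 + 2 = 12
h = 12

12


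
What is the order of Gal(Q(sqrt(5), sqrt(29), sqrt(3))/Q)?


The 3 square roots of distinct primes are multiplicatively independent over Q,
so [K:Q] = 2^3 and Gal(K/Q) is isomorphic to (Z/2Z)^3.
|Gal| = 2^3 = 8

8


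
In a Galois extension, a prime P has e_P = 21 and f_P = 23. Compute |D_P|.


|D_P| = e * f
= 21 * 23
= 483

483


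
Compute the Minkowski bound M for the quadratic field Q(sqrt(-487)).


d = -487, d mod 4 = 1, so disc(K) = d = -487; |disc(K)| = 487
Imaginary quadratic field, so n = 2, s = r2 = 1, r1 = 0
M = (n!/n^n) * (4/pi)^s * sqrt(|disc(K)|) = (2!/2^2) * (4/pi)^1 * sqrt(487)
= 0.5 * 1.273240 * 22.068076
= 14.0490

14.0490


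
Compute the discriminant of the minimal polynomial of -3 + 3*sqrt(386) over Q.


The element -3 + 3*sqrt(386) has minimal polynomial:
x^2 + 6*x - 3465
Discriminant = (6)^2 - 4*(-3465)
= 36 + 13860
= 13896

13896


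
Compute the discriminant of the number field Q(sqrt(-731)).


For K = Q(sqrt(d)) with d squarefree: disc(K) = d if d = 1 mod 4, and disc(K) = 4d if d = 2 or 3 mod 4.
Here d = -731, and d mod 4 = 1.
d = 1 mod 4 (O_K = Z[(1+sqrt(d))/2]), so disc(K) = d = -731

-731


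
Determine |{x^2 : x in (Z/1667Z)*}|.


For prime p, the number of non-zero quadratic residues is (p-1)/2.
= (1667-1)/2
= 833

833


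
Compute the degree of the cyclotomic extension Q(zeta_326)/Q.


The degree equals Euler's totient phi(326).
326 = 2 * 163
phi(326) = 162

162
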